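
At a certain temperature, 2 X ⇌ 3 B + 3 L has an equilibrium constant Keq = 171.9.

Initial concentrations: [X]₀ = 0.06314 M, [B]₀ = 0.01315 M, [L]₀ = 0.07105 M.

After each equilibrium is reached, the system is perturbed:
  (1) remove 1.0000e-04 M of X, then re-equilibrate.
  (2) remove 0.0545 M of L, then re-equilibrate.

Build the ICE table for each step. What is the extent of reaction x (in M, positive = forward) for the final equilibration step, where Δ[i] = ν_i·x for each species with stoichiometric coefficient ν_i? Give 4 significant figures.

x = 4.0566e-05 M

Q₀ = 2.0458e-07 vs Keq = 171.9 ⇒ Q<K, forward
Step 1:
                  X         B         L
  I         0.06314   0.01315   0.07105
  C        -0.06296   0.09444   0.09444
  E       1.8120e-04    0.1076    0.1655
  solve Keq expr → x = 0.03148; check Q = 171.9
Then remove 1.0000e-04 M of X.
Step 2:
                  X         B         L
  I       8.1201e-05    0.1076    0.1655
  C       9.9379e-05 -1.4907e-04 -1.4907e-04
  E       1.8058e-04    0.1074    0.1653
  solve Keq expr → x = -4.9690e-05; check Q = 171.9
Then remove 0.0545 M of L.
Step 3:
                  X         B         L
  I       1.8058e-04    0.1074    0.1108
  C       -8.1131e-05 1.2170e-04 1.2170e-04
  E       9.9448e-05    0.1076     0.111
  solve Keq expr → x = 4.0566e-05; check Q = 171.9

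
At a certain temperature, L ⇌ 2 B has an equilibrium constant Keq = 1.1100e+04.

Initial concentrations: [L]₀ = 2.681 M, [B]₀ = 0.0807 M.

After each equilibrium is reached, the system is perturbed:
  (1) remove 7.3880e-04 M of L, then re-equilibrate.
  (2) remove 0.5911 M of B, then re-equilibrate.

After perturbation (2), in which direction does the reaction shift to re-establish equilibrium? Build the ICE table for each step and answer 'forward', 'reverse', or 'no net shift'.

Direction: forward

Q₀ = 0.002429 vs Keq = 1.1100e+04 ⇒ Q<K, forward
Step 1:
                   L          B
  Initial      2.681     0.0807
  Change      -2.678      5.357
  Equil     0.002664      5.437
  solve Keq expr → x = 2.678; check Q = 1.1100e+04
Then remove 7.3880e-04 M of L.
Step 2:
                   L          B
  Initial   0.001925      5.437
  Change  7.3736e-04  -0.001475
  Equil     0.002662      5.436
  solve Keq expr → x = -7.3736e-04; check Q = 1.1100e+04
Then remove 0.5911 M of B.
Step 3:
                   L          B
  Initial   0.002662      4.845
  Change  -5.4652e-04   0.001093
  Equil     0.002116      4.846
  solve Keq expr → x = 5.4652e-04; check Q = 1.1100e+04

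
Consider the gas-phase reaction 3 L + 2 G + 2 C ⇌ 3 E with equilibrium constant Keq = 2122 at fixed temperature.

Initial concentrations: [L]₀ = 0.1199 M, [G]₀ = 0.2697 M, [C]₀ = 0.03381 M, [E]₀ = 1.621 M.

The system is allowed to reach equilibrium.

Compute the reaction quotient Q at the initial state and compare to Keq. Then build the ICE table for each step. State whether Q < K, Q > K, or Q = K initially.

Q₀ = 2.9719e+07 vs Keq = 2122 ⇒ Q>K, reverse
Step 1:
                   L          G          C          E
  Initial     0.1199     0.2697    0.03381      1.621
  Change       0.311     0.2074     0.2074     -0.311
  Equil       0.4309     0.4771     0.2412       1.31
  solve Keq expr → x = -0.1037; check Q = 2122

Q₀ = 2.9719e+07; Q > K (proceeds reverse)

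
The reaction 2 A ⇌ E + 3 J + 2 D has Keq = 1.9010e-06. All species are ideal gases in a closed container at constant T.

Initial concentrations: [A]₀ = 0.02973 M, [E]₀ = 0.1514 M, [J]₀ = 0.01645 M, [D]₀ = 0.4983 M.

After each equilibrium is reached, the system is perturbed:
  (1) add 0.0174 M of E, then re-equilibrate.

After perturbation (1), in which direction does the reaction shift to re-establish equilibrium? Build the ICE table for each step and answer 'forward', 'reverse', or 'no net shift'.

Q₀ = 1.8933e-04 vs Keq = 1.9010e-06 ⇒ Q>K, reverse
Step 1:
                  A         E         J         D
  init      0.02973    0.1514   0.01645    0.4983
  Δ        0.008131 -0.004065   -0.0122 -0.008131
  eq        0.03786    0.1473  0.004254    0.4902
  solve Keq expr → x = -0.004065; check Q = 1.9010e-06
Then add 0.0174 M of E.
Step 2:
                  A         E         J         D
  init      0.03786    0.1647  0.004254    0.4902
  Δ       9.8224e-05 -4.9112e-05 -1.4734e-04 -9.8224e-05
  eq        0.03796    0.1647  0.004107    0.4901
  solve Keq expr → x = -4.9112e-05; check Q = 1.9010e-06

Direction: reverse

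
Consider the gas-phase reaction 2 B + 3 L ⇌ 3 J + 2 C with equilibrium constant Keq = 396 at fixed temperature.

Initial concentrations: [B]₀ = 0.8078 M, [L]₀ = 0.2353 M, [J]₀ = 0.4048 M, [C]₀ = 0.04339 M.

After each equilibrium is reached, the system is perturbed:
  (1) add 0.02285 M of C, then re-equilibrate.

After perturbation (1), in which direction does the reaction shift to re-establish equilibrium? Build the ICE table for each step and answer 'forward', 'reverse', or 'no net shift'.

Q₀ = 0.01469 vs Keq = 396 ⇒ Q<K, forward
Step 1:
                   B          L          J          C
  Initial     0.8078     0.2353     0.4048    0.04339
  Change     -0.1342    -0.2014     0.2014     0.1342
  Equil       0.6736    0.03394     0.6062     0.1776
  solve Keq expr → x = 0.06712; check Q = 396
Then add 0.02285 M of C.
Step 2:
                   B          L          J          C
  Initial     0.6736    0.03394     0.6062     0.2005
  Change    0.001631   0.002446  -0.002446  -0.001631
  Equil       0.6752    0.03639     0.6037     0.1988
  solve Keq expr → x = -8.1528e-04; check Q = 396

Direction: reverse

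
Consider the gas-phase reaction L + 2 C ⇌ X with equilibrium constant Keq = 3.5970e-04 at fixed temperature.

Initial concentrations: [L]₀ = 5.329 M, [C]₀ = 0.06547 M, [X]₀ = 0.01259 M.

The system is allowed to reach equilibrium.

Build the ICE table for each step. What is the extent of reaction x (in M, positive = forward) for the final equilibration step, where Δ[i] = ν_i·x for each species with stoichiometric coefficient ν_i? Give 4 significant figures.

x = -0.01257 M

Q₀ = 0.5512 vs Keq = 3.5970e-04 ⇒ Q>K, reverse
Step 1:
                   L          C          X
  init         5.329    0.06547    0.01259
  Δ          0.01257    0.02515   -0.01257
  eq           5.342    0.09062 1.5778e-05
  solve Keq expr → x = -0.01257; check Q = 3.5970e-04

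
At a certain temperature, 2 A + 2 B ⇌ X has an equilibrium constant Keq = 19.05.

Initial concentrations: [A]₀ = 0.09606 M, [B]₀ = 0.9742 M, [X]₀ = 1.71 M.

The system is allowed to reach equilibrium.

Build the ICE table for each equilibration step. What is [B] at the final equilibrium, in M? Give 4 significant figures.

Q₀ = 195.3 vs Keq = 19.05 ⇒ Q>K, reverse
Step 1:
                  A         B         X
  I         0.09606    0.9742      1.71
  C          0.1615    0.1615  -0.08073
  E          0.2575     1.136     1.629
  solve Keq expr → x = -0.08073; check Q = 19.05

[B]_eq = 1.136 M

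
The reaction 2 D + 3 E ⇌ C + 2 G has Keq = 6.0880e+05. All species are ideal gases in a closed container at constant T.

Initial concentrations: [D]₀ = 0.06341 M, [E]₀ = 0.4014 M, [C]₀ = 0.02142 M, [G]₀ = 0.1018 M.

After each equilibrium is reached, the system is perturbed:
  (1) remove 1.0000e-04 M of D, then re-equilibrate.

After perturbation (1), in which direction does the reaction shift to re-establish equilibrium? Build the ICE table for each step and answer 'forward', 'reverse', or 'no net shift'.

Q₀ = 0.8536 vs Keq = 6.0880e+05 ⇒ Q<K, forward
Step 1:
                    D           E           C           G
  Initial     0.06341      0.4014     0.02142      0.1018
  Change     -0.06312    -0.09469     0.03156     0.06312
  Equil    2.8642e-04      0.3067     0.05298      0.1649
  solve Keq expr → x = 0.03156; check Q = 6.0880e+05
Then remove 1.0000e-04 M of D.
Step 2:
                    D           E           C           G
  Initial  1.8642e-04      0.3067     0.05298      0.1649
  Change   9.9484e-05  1.4923e-04 -4.9742e-05 -9.9484e-05
  Equil    2.8591e-04      0.3069     0.05293      0.1648
  solve Keq expr → x = -4.9742e-05; check Q = 6.0880e+05

Direction: reverse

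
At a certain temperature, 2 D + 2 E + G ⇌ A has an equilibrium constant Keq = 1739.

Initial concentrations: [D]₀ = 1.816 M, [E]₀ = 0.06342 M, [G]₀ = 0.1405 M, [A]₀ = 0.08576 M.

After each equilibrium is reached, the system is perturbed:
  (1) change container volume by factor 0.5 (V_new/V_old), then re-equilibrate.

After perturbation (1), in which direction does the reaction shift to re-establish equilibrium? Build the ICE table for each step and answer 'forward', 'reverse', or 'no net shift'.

Q₀ = 46.02 vs Keq = 1739 ⇒ Q<K, forward
Step 1:
                   D          E          G          A
  I            1.816    0.06342     0.1405    0.08576
  C         -0.05012   -0.05012   -0.02506    0.02506
  E            1.766     0.0133     0.1154     0.1108
  solve Keq expr → x = 0.02506; check Q = 1739
Then change container volume by factor 0.5 (V_new/V_old).
Step 2:
                   D          E          G          A
  I            3.532    0.02661     0.2309     0.2216
  C         -0.01962   -0.01962  -0.009812   0.009812
  E            3.512   0.006986     0.2211     0.2314
  solve Keq expr → x = 0.009812; check Q = 1739

Direction: forward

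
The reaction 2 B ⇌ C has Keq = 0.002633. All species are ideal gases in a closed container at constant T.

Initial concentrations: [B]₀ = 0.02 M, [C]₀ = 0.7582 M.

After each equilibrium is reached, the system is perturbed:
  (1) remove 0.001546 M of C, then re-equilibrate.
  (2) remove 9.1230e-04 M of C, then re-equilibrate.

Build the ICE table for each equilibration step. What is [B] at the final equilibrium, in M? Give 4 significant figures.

[B]_eq = 1.519 M

Q₀ = 1896 vs Keq = 0.002633 ⇒ Q>K, reverse
Step 1:
                   B          C
  I             0.02     0.7582
  C            1.504    -0.7521
  E            1.524   0.006117
  solve Keq expr → x = -0.7521; check Q = 0.002633
Then remove 0.001546 M of C.
Step 2:
                   B          C
  I            1.524   0.004571
  C        -0.003043   0.001522
  E            1.521   0.006092
  solve Keq expr → x = 0.001522; check Q = 0.002633
Then remove 9.1230e-04 M of C.
Step 3:
                   B          C
  I            1.521    0.00518
  C        -0.001796 8.9792e-04
  E            1.519   0.006078
  solve Keq expr → x = 8.9792e-04; check Q = 0.002633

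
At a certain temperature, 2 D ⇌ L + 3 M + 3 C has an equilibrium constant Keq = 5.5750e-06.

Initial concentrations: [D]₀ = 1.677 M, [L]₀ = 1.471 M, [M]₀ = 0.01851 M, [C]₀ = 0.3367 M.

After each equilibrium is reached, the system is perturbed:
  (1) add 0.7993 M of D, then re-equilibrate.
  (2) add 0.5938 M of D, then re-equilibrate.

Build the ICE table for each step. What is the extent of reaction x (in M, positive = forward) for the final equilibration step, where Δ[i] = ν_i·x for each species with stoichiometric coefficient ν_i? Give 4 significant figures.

Q₀ = 1.2662e-07 vs Keq = 5.5750e-06 ⇒ Q<K, forward
Step 1:
                    D           L           M           C
  init          1.677       1.471     0.01851      0.3367
  Δ          -0.02616     0.01308     0.03925     0.03925
  eq            1.651       1.484     0.05776      0.3759
  solve Keq expr → x = 0.01308; check Q = 5.5750e-06
Then add 0.7993 M of D.
Step 2:
                    D           L           M           C
  init           2.45       1.484     0.05776      0.3759
  Δ         -0.009574    0.004787     0.01436     0.01436
  eq            2.441       1.489     0.07212      0.3903
  solve Keq expr → x = 0.004787; check Q = 5.5750e-06
Then add 0.5938 M of D.
Step 3:
                    D           L           M           C
  init          3.034       1.489     0.07212      0.3903
  Δ         -0.006124    0.003062    0.009186    0.009186
  eq            3.028       1.492      0.0813      0.3995
  solve Keq expr → x = 0.003062; check Q = 5.5750e-06

x = 0.003062 M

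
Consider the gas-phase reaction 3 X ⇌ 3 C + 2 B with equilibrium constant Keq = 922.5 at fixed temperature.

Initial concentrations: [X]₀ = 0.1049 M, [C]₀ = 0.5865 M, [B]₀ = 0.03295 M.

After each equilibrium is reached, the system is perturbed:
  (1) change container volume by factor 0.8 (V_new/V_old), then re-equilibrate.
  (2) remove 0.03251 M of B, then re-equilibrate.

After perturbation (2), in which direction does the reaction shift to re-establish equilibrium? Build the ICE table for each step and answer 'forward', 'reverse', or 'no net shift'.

Direction: forward

Q₀ = 0.1898 vs Keq = 922.5 ⇒ Q<K, forward
Step 1:
                   X          C          B
  I           0.1049     0.5865    0.03295
  C         -0.09059    0.09059    0.06039
  E          0.01431     0.6771    0.09334
  solve Keq expr → x = 0.0302; check Q = 922.5
Then change container volume by factor 0.8 (V_new/V_old).
Step 2:
                   X          C          B
  I          0.01789     0.8464     0.1167
  C           0.0026    -0.0026  -0.001734
  E          0.02049     0.8438     0.1149
  solve Keq expr → x = -8.6676e-04; check Q = 922.5
Then remove 0.03251 M of B.
Step 3:
                   X          C          B
  I          0.02049     0.8438    0.08243
  C        -0.003677   0.003677   0.002451
  E          0.01681     0.8474    0.08488
  solve Keq expr → x = 0.001226; check Q = 922.5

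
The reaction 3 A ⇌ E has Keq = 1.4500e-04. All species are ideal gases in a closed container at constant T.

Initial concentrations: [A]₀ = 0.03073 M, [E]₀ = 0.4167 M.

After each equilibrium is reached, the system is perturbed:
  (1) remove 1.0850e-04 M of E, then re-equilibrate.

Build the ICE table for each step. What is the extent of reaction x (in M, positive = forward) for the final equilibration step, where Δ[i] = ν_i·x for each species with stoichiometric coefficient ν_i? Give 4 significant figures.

Q₀ = 1.4359e+04 vs Keq = 1.4500e-04 ⇒ Q>K, reverse
Step 1:
                  A         E
  I         0.03073    0.4167
  C           1.249   -0.4164
  E            1.28 3.0403e-04
  solve Keq expr → x = -0.4164; check Q = 1.4500e-04
Then remove 1.0850e-04 M of E.
Step 2:
                  A         E
  I            1.28 1.9553e-04
  C       -3.2481e-04 1.0827e-04
  E            1.28 3.0380e-04
  solve Keq expr → x = 1.0827e-04; check Q = 1.4500e-04

x = 1.0827e-04 M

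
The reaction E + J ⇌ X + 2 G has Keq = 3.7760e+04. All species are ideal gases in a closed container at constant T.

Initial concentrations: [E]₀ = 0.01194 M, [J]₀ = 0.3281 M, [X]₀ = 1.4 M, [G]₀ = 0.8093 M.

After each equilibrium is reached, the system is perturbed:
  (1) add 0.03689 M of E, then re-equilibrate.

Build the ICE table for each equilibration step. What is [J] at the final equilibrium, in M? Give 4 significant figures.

[J]_eq = 0.2794 M

Q₀ = 234.1 vs Keq = 3.7760e+04 ⇒ Q<K, forward
Step 1:
                  E         J         X         G
  I         0.01194    0.3281       1.4    0.8093
  C        -0.01186  -0.01186   0.01186   0.02372
  E       8.2044e-05    0.3162     1.412     0.833
  solve Keq expr → x = 0.01186; check Q = 3.7760e+04
Then add 0.03689 M of E.
Step 2:
                  E         J         X         G
  I         0.03697    0.3162     1.412     0.833
  C        -0.03686  -0.03686   0.03686   0.07372
  E       1.1290e-04    0.2794     1.449    0.9067
  solve Keq expr → x = 0.03686; check Q = 3.7760e+04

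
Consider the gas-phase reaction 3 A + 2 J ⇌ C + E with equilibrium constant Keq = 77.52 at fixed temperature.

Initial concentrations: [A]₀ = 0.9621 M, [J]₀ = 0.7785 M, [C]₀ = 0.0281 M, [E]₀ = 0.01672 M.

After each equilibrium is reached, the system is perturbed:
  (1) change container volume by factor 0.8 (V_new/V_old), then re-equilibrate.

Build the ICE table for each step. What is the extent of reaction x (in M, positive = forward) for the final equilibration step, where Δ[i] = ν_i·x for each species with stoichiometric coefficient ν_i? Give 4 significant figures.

Q₀ = 8.7049e-04 vs Keq = 77.52 ⇒ Q<K, forward
Step 1:
                    A           J           C           E
  I            0.9621      0.7785      0.0281     0.01672
  C           -0.7377     -0.4918      0.2459      0.2459
  E            0.2244      0.2867       0.274      0.2626
  solve Keq expr → x = 0.2459; check Q = 77.52
Then change container volume by factor 0.8 (V_new/V_old).
Step 2:
                    A           J           C           E
  I            0.2805      0.3584      0.3425      0.3283
  C          -0.03865    -0.02576     0.01288     0.01288
  E            0.2418      0.3326      0.3554      0.3412
  solve Keq expr → x = 0.01288; check Q = 77.52

x = 0.01288 M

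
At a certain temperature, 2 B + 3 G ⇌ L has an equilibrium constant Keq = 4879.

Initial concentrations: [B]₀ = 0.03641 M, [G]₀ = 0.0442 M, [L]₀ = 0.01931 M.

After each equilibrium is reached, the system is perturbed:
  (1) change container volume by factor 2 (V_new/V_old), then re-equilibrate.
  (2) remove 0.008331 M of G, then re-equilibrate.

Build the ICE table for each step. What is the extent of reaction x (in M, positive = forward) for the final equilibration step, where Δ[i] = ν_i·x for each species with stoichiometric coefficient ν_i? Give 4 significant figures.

Q₀ = 1.6868e+05 vs Keq = 4879 ⇒ Q>K, reverse
Step 1:
                    B           G           L
  init        0.03641      0.0442     0.01931
  Δ           0.02253      0.0338    -0.01127
  eq          0.05894       0.078    0.008044
  solve Keq expr → x = -0.01127; check Q = 4879
Then change container volume by factor 2 (V_new/V_old).
Step 2:
                    B           G           L
  init        0.02947       0.039    0.004022
  Δ          0.006566     0.00985   -0.003283
  eq          0.03604     0.04885  7.3861e-04
  solve Keq expr → x = -0.003283; check Q = 4879
Then remove 0.008331 M of G.
Step 3:
                    B           G           L
  init        0.03604     0.04052  7.3861e-04
  Δ        5.5360e-04  8.3040e-04 -2.7680e-04
  eq          0.03659     0.04135  4.6182e-04
  solve Keq expr → x = -2.7680e-04; check Q = 4879

x = -2.7680e-04 M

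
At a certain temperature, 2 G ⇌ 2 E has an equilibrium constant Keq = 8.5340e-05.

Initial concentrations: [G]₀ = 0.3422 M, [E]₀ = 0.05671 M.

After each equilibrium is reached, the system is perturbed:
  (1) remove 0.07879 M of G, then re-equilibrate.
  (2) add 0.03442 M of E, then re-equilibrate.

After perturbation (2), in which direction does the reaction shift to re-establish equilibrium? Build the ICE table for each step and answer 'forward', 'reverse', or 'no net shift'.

Q₀ = 0.02746 vs Keq = 8.5340e-05 ⇒ Q>K, reverse
Step 1:
                    G           E
  init         0.3422     0.05671
  Δ           0.05306    -0.05306
  eq           0.3953    0.003651
  solve Keq expr → x = -0.02653; check Q = 8.5340e-05
Then remove 0.07879 M of G.
Step 2:
                    G           E
  init         0.3165    0.003651
  Δ        7.2120e-04 -7.2120e-04
  eq           0.3172     0.00293
  solve Keq expr → x = -3.6060e-04; check Q = 8.5340e-05
Then add 0.03442 M of E.
Step 3:
                    G           E
  init         0.3172     0.03735
  Δ            0.0341     -0.0341
  eq           0.3513    0.003245
  solve Keq expr → x = -0.01705; check Q = 8.5340e-05

Direction: reverse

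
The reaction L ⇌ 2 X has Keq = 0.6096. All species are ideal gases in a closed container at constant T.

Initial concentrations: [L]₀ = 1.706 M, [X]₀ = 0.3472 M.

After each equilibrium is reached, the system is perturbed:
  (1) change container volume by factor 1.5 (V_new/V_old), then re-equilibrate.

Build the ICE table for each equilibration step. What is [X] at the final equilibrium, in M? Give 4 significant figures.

Q₀ = 0.07066 vs Keq = 0.6096 ⇒ Q<K, forward
Step 1:
                   L          X
  I            1.706     0.3472
  C          -0.2908     0.5816
  E            1.415     0.9288
  solve Keq expr → x = 0.2908; check Q = 0.6096
Then change container volume by factor 1.5 (V_new/V_old).
Step 2:
                   L          X
  I           0.9435     0.6192
  C         -0.05779     0.1156
  E           0.8857     0.7348
  solve Keq expr → x = 0.05779; check Q = 0.6096

[X]_eq = 0.7348 M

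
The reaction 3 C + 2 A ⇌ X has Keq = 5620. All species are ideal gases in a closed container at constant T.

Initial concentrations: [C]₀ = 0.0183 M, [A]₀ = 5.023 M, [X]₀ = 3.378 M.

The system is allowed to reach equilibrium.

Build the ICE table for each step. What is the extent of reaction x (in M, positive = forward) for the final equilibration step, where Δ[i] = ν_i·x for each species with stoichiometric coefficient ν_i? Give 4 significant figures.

x = -0.003479 M

Q₀ = 2.1846e+04 vs Keq = 5620 ⇒ Q>K, reverse
Step 1:
                   C          A          X
  init        0.0183      5.023      3.378
  Δ          0.01044   0.006958  -0.003479
  eq         0.02874       5.03      3.375
  solve Keq expr → x = -0.003479; check Q = 5620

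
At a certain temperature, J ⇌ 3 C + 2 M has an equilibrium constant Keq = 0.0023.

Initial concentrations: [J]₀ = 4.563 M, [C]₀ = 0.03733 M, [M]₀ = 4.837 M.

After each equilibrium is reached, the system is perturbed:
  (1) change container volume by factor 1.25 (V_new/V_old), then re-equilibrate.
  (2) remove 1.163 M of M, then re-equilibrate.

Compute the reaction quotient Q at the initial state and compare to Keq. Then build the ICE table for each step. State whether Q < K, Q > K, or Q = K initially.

Q₀ = 2.6673e-04 vs Keq = 0.0023 ⇒ Q<K, forward
Step 1:
                    J           C           M
  I             4.563     0.03733       4.837
  C          -0.01296     0.03887     0.02592
  E              4.55      0.0762       4.863
  solve Keq expr → x = 0.01296; check Q = 0.0023
Then change container volume by factor 1.25 (V_new/V_old).
Step 2:
                    J           C           M
  I              3.64     0.06096        3.89
  C         -0.006959     0.02088     0.01392
  E             3.633     0.08184       3.904
  solve Keq expr → x = 0.006959; check Q = 0.0023
Then remove 1.163 M of M.
Step 3:
                    J           C           M
  I             3.633     0.08184       2.741
  C         -0.007112     0.02134     0.01422
  E             3.626      0.1032       2.755
  solve Keq expr → x = 0.007112; check Q = 0.0023

Q₀ = 2.6673e-04; Q < K (proceeds forward)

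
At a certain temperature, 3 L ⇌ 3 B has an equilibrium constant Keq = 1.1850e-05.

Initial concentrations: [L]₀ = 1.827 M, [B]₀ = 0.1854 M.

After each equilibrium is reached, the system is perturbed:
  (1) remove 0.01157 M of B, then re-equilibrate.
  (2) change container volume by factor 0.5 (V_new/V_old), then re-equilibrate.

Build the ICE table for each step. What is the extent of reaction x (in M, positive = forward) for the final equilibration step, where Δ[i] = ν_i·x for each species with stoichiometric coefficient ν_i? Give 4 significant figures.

Q₀ = 0.001045 vs Keq = 1.1850e-05 ⇒ Q>K, reverse
Step 1:
                  L         B
  init        1.827    0.1854
  Δ          0.1405   -0.1405
  eq          1.968   0.04486
  solve Keq expr → x = -0.04685; check Q = 1.1850e-05
Then remove 0.01157 M of B.
Step 2:
                  L         B
  init        1.968   0.03329
  Δ        -0.01131   0.01131
  eq          1.956    0.0446
  solve Keq expr → x = 0.003771; check Q = 1.1850e-05
Then change container volume by factor 0.5 (V_new/V_old).
Step 3:
                  L         B
  init        3.912    0.0892
  Δ               0         0
  eq          3.912    0.0892
  solve Keq expr → x = 0; check Q = 1.1850e-05

x = 0 M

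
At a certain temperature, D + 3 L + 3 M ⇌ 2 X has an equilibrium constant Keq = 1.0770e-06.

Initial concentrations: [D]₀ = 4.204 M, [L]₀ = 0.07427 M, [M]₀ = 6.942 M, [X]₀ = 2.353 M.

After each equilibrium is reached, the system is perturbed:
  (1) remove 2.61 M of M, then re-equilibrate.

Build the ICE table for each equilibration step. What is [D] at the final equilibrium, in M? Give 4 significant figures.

[D]_eq = 5.243 M

Q₀ = 9.609 vs Keq = 1.0770e-06 ⇒ Q>K, reverse
Step 1:
                   D          L          M          X
  init         4.204    0.07427      6.942      2.353
  Δ           0.9832       2.95       2.95     -1.966
  eq           5.187      3.024      9.892     0.3866
  solve Keq expr → x = -0.9832; check Q = 1.0770e-06
Then remove 2.61 M of M.
Step 2:
                   D          L          M          X
  init         5.187      3.024      7.282     0.3866
  Δ          0.05566      0.167      0.167    -0.1113
  eq           5.243      3.191      7.449     0.2753
  solve Keq expr → x = -0.05566; check Q = 1.0770e-06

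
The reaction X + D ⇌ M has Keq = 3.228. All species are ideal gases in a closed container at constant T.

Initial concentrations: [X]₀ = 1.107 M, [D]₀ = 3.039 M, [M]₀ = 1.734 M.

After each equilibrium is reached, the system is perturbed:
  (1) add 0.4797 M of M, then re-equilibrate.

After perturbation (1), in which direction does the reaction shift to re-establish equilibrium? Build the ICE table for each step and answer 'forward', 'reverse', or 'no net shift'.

Direction: reverse

Q₀ = 0.5154 vs Keq = 3.228 ⇒ Q<K, forward
Step 1:
                    X           D           M
  I             1.107       3.039       1.734
  C           -0.7662     -0.7662      0.7662
  E            0.3408       2.273         2.5
  solve Keq expr → x = 0.7662; check Q = 3.228
Then add 0.4797 M of M.
Step 2:
                    X           D           M
  I            0.3408       2.273        2.98
  C           0.04998     0.04998    -0.04998
  E            0.3908       2.323        2.93
  solve Keq expr → x = -0.04998; check Q = 3.228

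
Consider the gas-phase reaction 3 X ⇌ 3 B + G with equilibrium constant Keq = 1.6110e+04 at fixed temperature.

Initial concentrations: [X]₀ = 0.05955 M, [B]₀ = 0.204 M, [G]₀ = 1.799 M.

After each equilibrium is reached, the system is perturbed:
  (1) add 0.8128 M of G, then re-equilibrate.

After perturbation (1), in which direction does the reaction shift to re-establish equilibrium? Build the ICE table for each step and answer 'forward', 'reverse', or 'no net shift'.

Q₀ = 72.32 vs Keq = 1.6110e+04 ⇒ Q<K, forward
Step 1:
                   X          B          G
  init       0.05955      0.204      1.799
  Δ         -0.04741    0.04741     0.0158
  eq         0.01214     0.2514      1.815
  solve Keq expr → x = 0.0158; check Q = 1.6110e+04
Then add 0.8128 M of G.
Step 2:
                   X          B          G
  init       0.01214     0.2514      2.628
  Δ         0.001511  -0.001511 -5.0360e-04
  eq         0.01365     0.2499      2.627
  solve Keq expr → x = -5.0360e-04; check Q = 1.6110e+04

Direction: reverse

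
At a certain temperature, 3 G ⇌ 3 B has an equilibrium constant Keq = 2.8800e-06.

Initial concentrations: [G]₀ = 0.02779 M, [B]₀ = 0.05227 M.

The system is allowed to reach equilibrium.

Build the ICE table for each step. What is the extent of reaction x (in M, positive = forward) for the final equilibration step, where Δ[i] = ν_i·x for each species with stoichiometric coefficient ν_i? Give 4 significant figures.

x = -0.01705 M

Q₀ = 6.654 vs Keq = 2.8800e-06 ⇒ Q>K, reverse
Step 1:
                   G          B
  I          0.02779    0.05227
  C          0.05115   -0.05115
  E          0.07894   0.001123
  solve Keq expr → x = -0.01705; check Q = 2.8800e-06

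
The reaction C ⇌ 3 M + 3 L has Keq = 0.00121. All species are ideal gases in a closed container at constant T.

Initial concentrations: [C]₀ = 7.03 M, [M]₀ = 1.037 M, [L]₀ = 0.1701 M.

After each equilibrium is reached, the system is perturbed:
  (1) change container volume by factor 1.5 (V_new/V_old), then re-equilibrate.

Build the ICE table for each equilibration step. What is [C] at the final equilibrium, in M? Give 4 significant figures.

Q₀ = 7.8072e-04 vs Keq = 0.00121 ⇒ Q<K, forward
Step 1:
                    C           M           L
  I              7.03       1.037      0.1701
  C           -0.0075      0.0225      0.0225
  E             7.022        1.06      0.1926
  solve Keq expr → x = 0.0075; check Q = 0.00121
Then change container volume by factor 1.5 (V_new/V_old).
Step 2:
                    C           M           L
  I             4.682      0.7063      0.1284
  C          -0.03129     0.09387     0.09387
  E              4.65      0.8002      0.2223
  solve Keq expr → x = 0.03129; check Q = 0.00121

[C]_eq = 4.65 M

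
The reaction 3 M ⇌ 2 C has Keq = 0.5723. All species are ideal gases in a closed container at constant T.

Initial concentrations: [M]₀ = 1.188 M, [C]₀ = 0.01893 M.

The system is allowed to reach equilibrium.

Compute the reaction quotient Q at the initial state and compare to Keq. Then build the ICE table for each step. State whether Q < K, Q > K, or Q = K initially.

Q₀ = 2.1372e-04 vs Keq = 0.5723 ⇒ Q<K, forward
Step 1:
                  M         C
  Initial     1.188   0.01893
  Change    -0.5499    0.3666
  Equil      0.6381    0.3856
  solve Keq expr → x = 0.1833; check Q = 0.5723

Q₀ = 2.1372e-04; Q < K (proceeds forward)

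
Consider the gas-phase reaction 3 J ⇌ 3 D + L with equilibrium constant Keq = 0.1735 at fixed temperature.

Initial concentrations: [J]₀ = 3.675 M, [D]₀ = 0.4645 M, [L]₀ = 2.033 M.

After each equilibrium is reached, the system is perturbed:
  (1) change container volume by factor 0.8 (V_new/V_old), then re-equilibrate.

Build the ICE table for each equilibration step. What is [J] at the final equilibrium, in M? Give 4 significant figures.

[J]_eq = 3.712 M

Q₀ = 0.004105 vs Keq = 0.1735 ⇒ Q<K, forward
Step 1:
                    J           D           L
  init          3.675      0.4645       2.033
  Δ           -0.7665      0.7665      0.2555
  eq            2.909       1.231       2.288
  solve Keq expr → x = 0.2555; check Q = 0.1735
Then change container volume by factor 0.8 (V_new/V_old).
Step 2:
                    J           D           L
  init          3.636       1.539       2.861
  Δ           0.07608    -0.07608    -0.02536
  eq            3.712       1.463       2.835
  solve Keq expr → x = -0.02536; check Q = 0.1735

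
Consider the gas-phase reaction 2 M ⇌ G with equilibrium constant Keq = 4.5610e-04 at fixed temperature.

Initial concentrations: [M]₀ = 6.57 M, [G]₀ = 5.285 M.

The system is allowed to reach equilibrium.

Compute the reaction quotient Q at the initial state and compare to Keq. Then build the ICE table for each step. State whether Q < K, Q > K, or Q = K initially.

Q₀ = 0.1224; Q > K (proceeds reverse)

Q₀ = 0.1224 vs Keq = 4.5610e-04 ⇒ Q>K, reverse
Step 1:
                    M           G
  I              6.57       5.285
  C             10.31      -5.155
  E             16.88        0.13
  solve Keq expr → x = -5.155; check Q = 4.5610e-04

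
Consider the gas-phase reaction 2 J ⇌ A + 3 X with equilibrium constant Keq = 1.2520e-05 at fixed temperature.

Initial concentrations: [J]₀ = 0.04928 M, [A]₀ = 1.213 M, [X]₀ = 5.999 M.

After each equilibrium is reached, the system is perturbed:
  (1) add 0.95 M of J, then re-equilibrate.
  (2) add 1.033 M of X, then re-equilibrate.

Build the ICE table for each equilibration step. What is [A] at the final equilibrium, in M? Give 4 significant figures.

[A]_eq = 3.7604e-06 M

Q₀ = 1.0783e+05 vs Keq = 1.2520e-05 ⇒ Q>K, reverse
Step 1:
                  J         A         X
  I         0.04928     1.213     5.999
  C           2.426    -1.213    -3.639
  E           2.475 5.8358e-06      2.36
  solve Keq expr → x = -1.213; check Q = 1.2520e-05
Then add 0.95 M of J.
Step 2:
                  J         A         X
  I           3.425 5.8358e-06      2.36
  C       -1.0678e-05 5.3389e-06 1.6017e-05
  E           3.425 1.1175e-05      2.36
  solve Keq expr → x = 5.3389e-06; check Q = 1.2520e-05
Then add 1.033 M of X.
Step 3:
                  J         A         X
  I           3.425 1.1175e-05     3.393
  C       1.4829e-05 -7.4143e-06 -2.2243e-05
  E           3.425 3.7604e-06     3.393
  solve Keq expr → x = -7.4143e-06; check Q = 1.2520e-05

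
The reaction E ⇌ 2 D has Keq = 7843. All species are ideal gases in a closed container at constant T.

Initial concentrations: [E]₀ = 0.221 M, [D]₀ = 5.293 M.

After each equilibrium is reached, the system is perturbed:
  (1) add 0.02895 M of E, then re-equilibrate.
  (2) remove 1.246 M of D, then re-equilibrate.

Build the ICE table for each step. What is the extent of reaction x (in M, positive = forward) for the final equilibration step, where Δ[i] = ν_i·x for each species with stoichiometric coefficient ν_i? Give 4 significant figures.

x = 0.001636 M

Q₀ = 126.8 vs Keq = 7843 ⇒ Q<K, forward
Step 1:
                   E          D
  I            0.221      5.293
  C          -0.2168     0.4336
  E         0.004181      5.727
  solve Keq expr → x = 0.2168; check Q = 7843
Then add 0.02895 M of E.
Step 2:
                   E          D
  I          0.03313      5.727
  C         -0.02887    0.05773
  E         0.004266      5.784
  solve Keq expr → x = 0.02887; check Q = 7843
Then remove 1.246 M of D.
Step 3:
                   E          D
  I         0.004266      4.538
  C        -0.001636   0.003272
  E          0.00263      4.542
  solve Keq expr → x = 0.001636; check Q = 7843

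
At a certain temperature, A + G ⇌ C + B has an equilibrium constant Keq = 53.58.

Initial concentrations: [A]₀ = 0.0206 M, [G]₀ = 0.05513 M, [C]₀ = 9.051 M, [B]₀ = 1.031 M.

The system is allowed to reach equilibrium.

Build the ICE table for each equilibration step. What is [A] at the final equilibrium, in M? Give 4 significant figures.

Q₀ = 8217 vs Keq = 53.58 ⇒ Q>K, reverse
Step 1:
                   A          G          C          B
  I           0.0206    0.05513      9.051      1.031
  C           0.3064     0.3064    -0.3064    -0.3064
  E            0.327     0.3616      8.745     0.7246
  solve Keq expr → x = -0.3064; check Q = 53.58

[A]_eq = 0.327 M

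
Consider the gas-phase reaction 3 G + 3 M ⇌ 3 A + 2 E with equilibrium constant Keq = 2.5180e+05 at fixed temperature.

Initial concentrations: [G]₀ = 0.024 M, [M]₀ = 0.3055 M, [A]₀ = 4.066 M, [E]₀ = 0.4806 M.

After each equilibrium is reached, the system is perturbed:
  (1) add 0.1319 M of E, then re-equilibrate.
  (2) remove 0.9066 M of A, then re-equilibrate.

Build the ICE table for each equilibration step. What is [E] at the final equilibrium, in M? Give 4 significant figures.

Q₀ = 3.9391e+07 vs Keq = 2.5180e+05 ⇒ Q>K, reverse
Step 1:
                  G         M         A         E
  I           0.024    0.3055     4.066    0.4806
  C         0.07188   0.07188  -0.07188  -0.04792
  E         0.09588    0.3774     3.994    0.4327
  solve Keq expr → x = -0.02396; check Q = 2.5180e+05
Then add 0.1319 M of E.
Step 2:
                  G         M         A         E
  I         0.09588    0.3774     3.994    0.5646
  C         0.01322   0.01322  -0.01322 -0.008813
  E          0.1091    0.3906     3.981    0.5558
  solve Keq expr → x = -0.004406; check Q = 2.5180e+05
Then remove 0.9066 M of A.
Step 3:
                  G         M         A         E
  I          0.1091    0.3906     3.074    0.5558
  C        -0.01873  -0.01873   0.01873   0.01249
  E         0.09037    0.3719     3.093    0.5683
  solve Keq expr → x = 0.006245; check Q = 2.5180e+05

[E]_eq = 0.5683 M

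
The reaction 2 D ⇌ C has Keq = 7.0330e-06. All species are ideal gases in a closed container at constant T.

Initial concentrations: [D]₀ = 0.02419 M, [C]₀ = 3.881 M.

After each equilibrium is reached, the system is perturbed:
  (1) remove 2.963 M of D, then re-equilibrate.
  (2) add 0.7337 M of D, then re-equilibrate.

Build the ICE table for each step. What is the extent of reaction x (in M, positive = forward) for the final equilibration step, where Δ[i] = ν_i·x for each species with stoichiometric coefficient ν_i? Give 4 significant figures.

x = 5.3551e-05 M

Q₀ = 6632 vs Keq = 7.0330e-06 ⇒ Q>K, reverse
Step 1:
                  D         C
  Initial   0.02419     3.881
  Change      7.761    -3.881
  Equil       7.785 4.2628e-04
  solve Keq expr → x = -3.881; check Q = 7.0330e-06
Then remove 2.963 M of D.
Step 2:
                  D         C
  Initial     4.822 4.2628e-04
  Change  5.2539e-04 -2.6269e-04
  Equil       4.823 1.6359e-04
  solve Keq expr → x = -2.6269e-04; check Q = 7.0330e-06
Then add 0.7337 M of D.
Step 3:
                  D         C
  Initial     5.557 1.6359e-04
  Change  -1.0710e-04 5.3551e-05
  Equil       5.556 2.1714e-04
  solve Keq expr → x = 5.3551e-05; check Q = 7.0330e-06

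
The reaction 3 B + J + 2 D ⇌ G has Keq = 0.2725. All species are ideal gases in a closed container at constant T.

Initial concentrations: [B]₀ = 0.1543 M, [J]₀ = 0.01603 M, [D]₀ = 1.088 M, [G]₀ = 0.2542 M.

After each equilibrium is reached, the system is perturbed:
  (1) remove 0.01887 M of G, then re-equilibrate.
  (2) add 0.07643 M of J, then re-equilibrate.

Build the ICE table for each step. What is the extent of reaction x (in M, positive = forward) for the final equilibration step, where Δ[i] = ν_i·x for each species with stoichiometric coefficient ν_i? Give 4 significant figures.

x = 0.008069 M

Q₀ = 3647 vs Keq = 0.2725 ⇒ Q>K, reverse
Step 1:
                    B           J           D           G
  I            0.1543     0.01603       1.088      0.2542
  C            0.5975      0.1992      0.3983     -0.1992
  E            0.7518      0.2152       1.486     0.05504
  solve Keq expr → x = -0.1992; check Q = 0.2725
Then remove 0.01887 M of G.
Step 2:
                    B           J           D           G
  I            0.7518      0.2152       1.486     0.03617
  C          -0.02849   -0.009495    -0.01899    0.009495
  E            0.7233      0.2057       1.467     0.04567
  solve Keq expr → x = 0.009495; check Q = 0.2725
Then add 0.07643 M of J.
Step 3:
                    B           J           D           G
  I            0.7233      0.2821       1.467     0.04567
  C          -0.02421   -0.008069    -0.01614    0.008069
  E            0.6991      0.2741       1.451     0.05373
  solve Keq expr → x = 0.008069; check Q = 0.2725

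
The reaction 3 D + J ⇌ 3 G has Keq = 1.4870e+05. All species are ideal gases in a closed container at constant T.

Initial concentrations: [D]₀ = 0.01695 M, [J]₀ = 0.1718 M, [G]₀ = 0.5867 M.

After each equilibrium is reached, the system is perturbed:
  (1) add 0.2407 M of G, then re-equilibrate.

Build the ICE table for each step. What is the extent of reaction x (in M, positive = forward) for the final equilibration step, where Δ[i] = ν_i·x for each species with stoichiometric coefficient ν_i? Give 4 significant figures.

Q₀ = 2.4139e+05 vs Keq = 1.4870e+05 ⇒ Q>K, reverse
Step 1:
                    D           J           G
  I           0.01695      0.1718      0.5867
  C          0.002838  9.4603e-04   -0.002838
  E           0.01979      0.1727      0.5839
  solve Keq expr → x = -9.4603e-04; check Q = 1.4870e+05
Then add 0.2407 M of G.
Step 2:
                    D           J           G
  I           0.01979      0.1727      0.8246
  C          0.007758    0.002586   -0.007758
  E           0.02755      0.1753      0.8168
  solve Keq expr → x = -0.002586; check Q = 1.4870e+05

x = -0.002586 M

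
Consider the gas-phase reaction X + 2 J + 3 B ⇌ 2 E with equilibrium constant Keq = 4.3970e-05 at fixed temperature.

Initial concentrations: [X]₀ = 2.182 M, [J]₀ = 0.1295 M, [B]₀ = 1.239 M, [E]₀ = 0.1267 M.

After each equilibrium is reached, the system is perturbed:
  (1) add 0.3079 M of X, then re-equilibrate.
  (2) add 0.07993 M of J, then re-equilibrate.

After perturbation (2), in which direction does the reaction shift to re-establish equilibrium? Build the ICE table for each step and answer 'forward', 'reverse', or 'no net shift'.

Q₀ = 0.2306 vs Keq = 4.3970e-05 ⇒ Q>K, reverse
Step 1:
                  X         J         B         E
  I           2.182    0.1295     1.239    0.1267
  C         0.06123    0.1225    0.1837   -0.1225
  E           2.243     0.252     1.423  0.004246
  solve Keq expr → x = -0.06123; check Q = 4.3970e-05
Then add 0.3079 M of X.
Step 2:
                  X         J         B         E
  I           2.551     0.252     1.423  0.004246
  C       -1.3751e-04 -2.7501e-04 -4.1252e-04 2.7501e-04
  E           2.551    0.2517     1.422  0.004521
  solve Keq expr → x = 1.3751e-04; check Q = 4.3970e-05
Then add 0.07993 M of J.
Step 3:
                  X         J         B         E
  I           2.551    0.3316     1.422  0.004521
  C       -6.9843e-04 -0.001397 -0.002095  0.001397
  E            2.55    0.3302      1.42  0.005918
  solve Keq expr → x = 6.9843e-04; check Q = 4.3970e-05

Direction: forward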